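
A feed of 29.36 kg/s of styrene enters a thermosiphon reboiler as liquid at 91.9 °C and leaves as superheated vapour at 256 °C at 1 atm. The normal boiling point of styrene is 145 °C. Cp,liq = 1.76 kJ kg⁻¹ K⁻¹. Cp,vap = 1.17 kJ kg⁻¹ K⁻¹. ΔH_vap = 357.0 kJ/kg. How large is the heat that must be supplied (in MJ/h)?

liquid 91.9→145 °C: 93.456 kJ/kg
vaporisation at 145 °C: 357 kJ/kg
vapour 145→256 °C: 129.87 kJ/kg
Δh = 93.456 + 357 + 129.87 = 580.33 kJ/kg
Q = ṁ·Δh = 29.36 kg/s × 580.33 kJ/kg = 17038 kJ/s
|Q| = 17038 kW = 61338 MJ/h

Q = 61300 MJ/h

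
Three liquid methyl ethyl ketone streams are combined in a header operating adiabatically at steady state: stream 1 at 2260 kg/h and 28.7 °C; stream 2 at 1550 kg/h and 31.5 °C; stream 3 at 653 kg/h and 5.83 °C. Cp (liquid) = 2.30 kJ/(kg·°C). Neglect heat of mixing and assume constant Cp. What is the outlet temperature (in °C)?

T_out = 26.3 °C

No heat crosses the boundary, so H_out = H_in.
T_out = Σ ṁᵢCp,ᵢTᵢ / Σ ṁᵢCp,ᵢ
      = 270240 / 10265 = 26.326 °C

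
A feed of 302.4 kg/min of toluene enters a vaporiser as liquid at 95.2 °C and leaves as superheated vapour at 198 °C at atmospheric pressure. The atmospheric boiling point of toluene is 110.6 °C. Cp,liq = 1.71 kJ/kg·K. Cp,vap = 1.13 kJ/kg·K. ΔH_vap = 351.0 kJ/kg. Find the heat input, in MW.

Q = 2.40 MW

liquid 95.2→110.6 °C: 26.334 kJ/kg
vaporisation at 110.6 °C: 351 kJ/kg
vapour 110.6→198 °C: 98.762 kJ/kg
Δh = 26.334 + 351 + 98.762 = 476.1 kJ/kg
Q = ṁ·Δh = 302.4 kg/min × 476.1 kJ/kg = 143970 kJ/min
|Q| = 2399.5 kW = 2.3995 MW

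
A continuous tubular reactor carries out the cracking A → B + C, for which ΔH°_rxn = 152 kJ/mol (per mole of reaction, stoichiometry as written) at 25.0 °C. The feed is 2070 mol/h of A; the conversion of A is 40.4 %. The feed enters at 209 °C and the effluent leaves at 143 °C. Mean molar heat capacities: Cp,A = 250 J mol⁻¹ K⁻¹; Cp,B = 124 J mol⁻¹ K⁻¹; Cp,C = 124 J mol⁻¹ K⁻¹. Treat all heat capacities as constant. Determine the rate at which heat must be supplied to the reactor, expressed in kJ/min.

Extent of reaction ξ = 0.404 × 2070 = 836.28 mol/h
Reaction term: ξ·ΔH°_rxn = 836.28 × 152 = 127110 kJ/h
Sensible, feed 209→25 °C: -95220 kJ/h
Outlet flows (mol/h): A 1233.7, B 836.28, C 836.28
Sensible, products 25→143 °C: 60868 kJ/h
Q = ΔH = 92762 kJ/h = 25.767 kW
Heat supplied = 1546 kJ/min

Q_in = 1550 kJ/min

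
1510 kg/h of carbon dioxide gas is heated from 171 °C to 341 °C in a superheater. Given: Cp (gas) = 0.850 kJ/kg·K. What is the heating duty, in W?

Q = 60600 W

Q = ṁ·Cp·ΔT = 1510 × 0.850 × (341 − 171) = 218200 kJ/h
Converting: 218200 / 3600 s = 60.61 kW
Heating duty = 60610 W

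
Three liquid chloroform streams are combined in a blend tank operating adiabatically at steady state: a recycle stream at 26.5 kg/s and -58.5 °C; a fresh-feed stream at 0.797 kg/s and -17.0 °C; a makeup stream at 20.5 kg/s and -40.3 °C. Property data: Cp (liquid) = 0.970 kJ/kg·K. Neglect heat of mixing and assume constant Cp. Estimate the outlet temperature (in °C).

T_out = -50.0 °C

No heat crosses the boundary, so H_out = H_in.
Σ ṁᵢCp,ᵢTᵢ = 26.5×0.970×-58.5 + 0.797×0.970×-17.0 + 20.5×0.970×-40.3 = -2318.3
Σ ṁᵢCp,ᵢ = 26.5×0.970 + 0.797×0.970 + 20.5×0.970 = 46.363
T_out = -2318.3 / 46.363 = -50.002 °C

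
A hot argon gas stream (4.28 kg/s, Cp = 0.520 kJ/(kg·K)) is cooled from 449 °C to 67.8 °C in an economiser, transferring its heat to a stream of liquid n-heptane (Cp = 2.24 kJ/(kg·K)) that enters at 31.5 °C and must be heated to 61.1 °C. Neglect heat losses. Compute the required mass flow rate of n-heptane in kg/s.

Heat released by hot stream: Q = 4.28 × 0.520 × (449 − 67.8) = 848.4 kJ/s
Energy balance on cold side (adiabatic exchanger): Q = ṁ_c·Cp_c·(T_c,out − T_c,in)
ṁ_c = 848.4 / [2.24 × (61.1 − 31.5)] = 12.796 kg/s

ṁ_c = 12.8 kg/s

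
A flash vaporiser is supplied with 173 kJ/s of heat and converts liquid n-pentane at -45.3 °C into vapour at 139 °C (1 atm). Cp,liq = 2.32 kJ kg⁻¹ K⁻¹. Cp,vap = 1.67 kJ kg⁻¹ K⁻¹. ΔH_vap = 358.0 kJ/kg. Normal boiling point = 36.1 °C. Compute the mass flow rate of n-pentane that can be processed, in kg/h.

ṁ = 867 kg/h

Δh = 2.32×(36.1−-45.3) + 358.0 + 1.67×(139−36.1) = 718.69 kJ/kg
Q = 173 kJ/s = 173 kJ/s = 622800 kJ/h
ṁ = Q/Δh = 622800 / 718.69 = 866.58 kg/h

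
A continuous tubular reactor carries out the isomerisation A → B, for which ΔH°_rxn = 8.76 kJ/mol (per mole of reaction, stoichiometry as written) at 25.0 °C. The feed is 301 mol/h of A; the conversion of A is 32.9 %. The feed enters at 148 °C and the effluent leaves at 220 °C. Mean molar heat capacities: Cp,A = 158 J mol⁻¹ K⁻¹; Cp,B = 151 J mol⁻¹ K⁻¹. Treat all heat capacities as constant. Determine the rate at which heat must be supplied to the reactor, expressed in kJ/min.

Extent of reaction ξ = 0.329 × 301 = 99.029 mol/h
Reaction term: ξ·ΔH°_rxn = 99.029 × 8.76 = 867.49 kJ/h
Sensible, feed 148→25 °C: -5849.6 kJ/h
Outlet flows (mol/h): A 201.97, B 99.029
Sensible, products 25→220 °C: 9138.6 kJ/h
Q = ΔH = 4156.5 kJ/h = 1.1546 kW
Heat supplied = 69.275 kJ/min

Q_in = 69.3 kJ/min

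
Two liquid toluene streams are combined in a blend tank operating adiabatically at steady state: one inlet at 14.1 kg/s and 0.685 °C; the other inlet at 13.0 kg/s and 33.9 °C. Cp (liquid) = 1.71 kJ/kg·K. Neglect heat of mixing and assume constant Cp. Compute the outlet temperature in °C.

Adiabatic, steady state ⇒ Σ ṁᵢCp,ᵢ(T_out − Tᵢ) = 0
T_out = Σ ṁᵢCp,ᵢTᵢ / Σ ṁᵢCp,ᵢ
      = 770.11 / 46.341 = 16.618 °C

T_out = 16.6 °C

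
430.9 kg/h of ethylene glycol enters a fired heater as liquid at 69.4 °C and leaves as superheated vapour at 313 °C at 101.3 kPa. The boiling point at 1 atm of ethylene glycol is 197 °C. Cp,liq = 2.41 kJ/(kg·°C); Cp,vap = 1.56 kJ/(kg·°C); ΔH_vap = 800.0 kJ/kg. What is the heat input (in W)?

liquid 69.4→197 °C: 307.52 kJ/kg
vaporisation at 197 °C: 800 kJ/kg
vapour 197→313 °C: 180.96 kJ/kg
Δh = 307.52 + 800 + 180.96 = 1288.5 kJ/kg
Q = ṁ·Δh = 430.9 kg/h × 1288.5 kJ/kg = 555200 kJ/h
|Q| = 154.22 kW = 154220 W

Q = 154000 W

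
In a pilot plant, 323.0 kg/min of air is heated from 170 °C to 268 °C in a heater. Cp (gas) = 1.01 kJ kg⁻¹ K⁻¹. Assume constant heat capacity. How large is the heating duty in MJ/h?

Q = 1920 MJ/h

Q = ṁ·Cp·ΔT = 323.0 × 1.01 × (268 − 170) = 31971 kJ/min
Converting: 31971 / 60 s = 532.84 kW
Heating duty = 1918.2 MJ/h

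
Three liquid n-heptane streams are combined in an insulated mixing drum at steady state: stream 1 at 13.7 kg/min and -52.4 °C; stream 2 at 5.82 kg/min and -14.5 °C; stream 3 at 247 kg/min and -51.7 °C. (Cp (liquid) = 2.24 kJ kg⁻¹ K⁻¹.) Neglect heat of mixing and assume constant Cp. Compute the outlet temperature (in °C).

T_out = -50.9 °C

No heat crosses the boundary, so H_out = H_in.
Σ ṁᵢCp,ᵢTᵢ = 13.7×2.24×-52.4 + 5.82×2.24×-14.5 + 247×2.24×-51.7 = -30402
Σ ṁᵢCp,ᵢ = 13.7×2.24 + 5.82×2.24 + 247×2.24 = 597
T_out = -30402 / 597 = -50.924 °C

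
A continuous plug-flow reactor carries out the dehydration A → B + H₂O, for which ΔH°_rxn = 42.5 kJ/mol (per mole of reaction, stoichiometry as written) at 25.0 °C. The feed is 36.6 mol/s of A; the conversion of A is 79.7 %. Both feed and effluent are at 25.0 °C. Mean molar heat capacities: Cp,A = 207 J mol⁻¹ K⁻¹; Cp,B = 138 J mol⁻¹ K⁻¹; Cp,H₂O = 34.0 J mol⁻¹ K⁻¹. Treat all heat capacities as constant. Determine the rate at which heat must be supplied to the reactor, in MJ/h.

Extent of reaction ξ = 0.797 × 36.6 = 29.17 mol/s
Reaction term: ξ·ΔH°_rxn = 29.17 × 42.5 = 1239.7 kJ/s
Q = ΔH = 1239.7 kJ/s = 1239.7 kW
Heat supplied = 4463 MJ/h

Q_in = 4460 MJ/h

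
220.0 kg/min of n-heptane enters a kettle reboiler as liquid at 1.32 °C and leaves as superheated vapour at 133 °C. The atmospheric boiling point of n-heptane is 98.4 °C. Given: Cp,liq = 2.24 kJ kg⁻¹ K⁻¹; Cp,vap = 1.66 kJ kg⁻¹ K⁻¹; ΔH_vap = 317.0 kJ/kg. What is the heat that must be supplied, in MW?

Q = 2.17 MW

liquid 1.32→98.4 °C: 217.46 kJ/kg
vaporisation at 98.4 °C: 317 kJ/kg
vapour 98.4→133 °C: 57.436 kJ/kg
Δh = 217.46 + 317 + 57.436 = 591.9 kJ/kg
Q = ṁ·Δh = 220.0 kg/min × 591.9 kJ/kg = 130220 kJ/min
|Q| = 2170.3 kW = 2.1703 MW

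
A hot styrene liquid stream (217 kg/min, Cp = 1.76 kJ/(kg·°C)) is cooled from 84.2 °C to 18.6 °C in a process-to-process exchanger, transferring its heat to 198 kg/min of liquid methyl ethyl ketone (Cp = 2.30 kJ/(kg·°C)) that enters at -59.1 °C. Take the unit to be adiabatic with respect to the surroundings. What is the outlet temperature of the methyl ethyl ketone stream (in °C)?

Heat released by hot stream: Q = 217 × 1.76 × (84.2 − 18.6) = 25054 kJ/min
Energy balance on cold side (adiabatic exchanger): Q = ṁ_c·Cp_c·(T_c,out − T_c,in)
T_c,out = -59.1 + 25054/(198 × 2.30) = -4.0847 °C

T_c,out = -4.08 °C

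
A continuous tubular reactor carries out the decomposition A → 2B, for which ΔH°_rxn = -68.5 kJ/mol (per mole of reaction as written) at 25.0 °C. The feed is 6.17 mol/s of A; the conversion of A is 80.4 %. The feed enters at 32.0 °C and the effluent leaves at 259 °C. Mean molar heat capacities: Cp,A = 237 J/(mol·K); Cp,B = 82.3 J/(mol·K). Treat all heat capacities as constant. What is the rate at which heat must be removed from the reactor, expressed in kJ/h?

Extent of reaction ξ = 0.804 × 6.17 = 4.9607 mol/s
Reaction term: ξ·ΔH°_rxn = 4.9607 × -68.5 = -339.81 kJ/s
Sensible, feed 32.0→25 °C: -10.236 kJ/s
Outlet flows (mol/s): A 1.2093, B 9.9214
Sensible, products 25→259 °C: 258.13 kJ/s
Q = ΔH = -91.909 kJ/s = -91.909 kW
Heat removed = 330870 kJ/h

Q_out = 331000 kJ/h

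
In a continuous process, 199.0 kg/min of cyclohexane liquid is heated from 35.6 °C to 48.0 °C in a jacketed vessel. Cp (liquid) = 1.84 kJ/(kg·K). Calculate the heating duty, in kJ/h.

Q = ṁ·Cp·ΔT = 199.0 × 1.84 × (48.0 − 35.6) = 4540.4 kJ/min
Converting: 4540.4 / 60 s = 75.673 kW
Heating duty = 272420 kJ/h

Q = 272000 kJ/h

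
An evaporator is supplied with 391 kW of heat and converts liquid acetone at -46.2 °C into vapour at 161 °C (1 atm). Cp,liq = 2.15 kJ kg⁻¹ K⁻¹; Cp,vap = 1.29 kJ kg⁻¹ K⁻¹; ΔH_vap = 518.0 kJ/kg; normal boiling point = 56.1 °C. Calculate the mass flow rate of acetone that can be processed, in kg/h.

Δh = 2.15×(56.1−-46.2) + 518.0 + 1.29×(161−56.1) = 873.27 kJ/kg
Q = 391 kW = 391 kJ/s = 1.4076e+06 kJ/h
ṁ = Q/Δh = 1.4076e+06 / 873.27 = 1611.9 kg/h

ṁ = 1610 kg/h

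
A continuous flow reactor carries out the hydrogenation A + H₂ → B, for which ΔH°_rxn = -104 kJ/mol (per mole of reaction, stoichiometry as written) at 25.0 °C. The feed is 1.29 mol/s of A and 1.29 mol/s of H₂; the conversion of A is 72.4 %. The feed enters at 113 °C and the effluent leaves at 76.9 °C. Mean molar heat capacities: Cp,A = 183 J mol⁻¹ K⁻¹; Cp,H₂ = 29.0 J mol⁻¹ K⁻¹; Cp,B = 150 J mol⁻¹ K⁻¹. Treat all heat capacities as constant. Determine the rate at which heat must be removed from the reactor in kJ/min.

Extent of reaction ξ = 0.724 × 1.29 = 0.93396 mol/s
Reaction term: ξ·ΔH°_rxn = 0.93396 × -104 = -97.132 kJ/s
Sensible, feed 113→25 °C: -24.066 kJ/s
Outlet flows (mol/s): A 0.35604, H₂ 0.35604, B 0.93396
Sensible, products 25→76.9 °C: 11.188 kJ/s
Q = ΔH = -110.01 kJ/s = -110.01 kW
Heat removed = 6600.6 kJ/min

Q_out = 6600 kJ/min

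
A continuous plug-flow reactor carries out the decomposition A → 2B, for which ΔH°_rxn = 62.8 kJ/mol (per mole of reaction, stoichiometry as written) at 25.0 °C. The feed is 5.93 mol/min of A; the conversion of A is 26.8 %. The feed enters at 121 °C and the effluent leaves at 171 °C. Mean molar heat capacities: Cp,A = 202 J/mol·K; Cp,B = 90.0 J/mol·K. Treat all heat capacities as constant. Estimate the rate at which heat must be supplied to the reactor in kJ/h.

Q_in = 9280 kJ/h

Extent of reaction ξ = 0.268 × 5.93 = 1.5892 mol/min
Reaction term: ξ·ΔH°_rxn = 1.5892 × 62.8 = 99.804 kJ/min
Sensible, feed 121→25 °C: -114.99 kJ/min
Outlet flows (mol/min): A 4.3408, B 3.1785
Sensible, products 25→171 °C: 169.78 kJ/min
Q = ΔH = 154.59 kJ/min = 2.5765 kW
Heat supplied = 9275.6 kJ/h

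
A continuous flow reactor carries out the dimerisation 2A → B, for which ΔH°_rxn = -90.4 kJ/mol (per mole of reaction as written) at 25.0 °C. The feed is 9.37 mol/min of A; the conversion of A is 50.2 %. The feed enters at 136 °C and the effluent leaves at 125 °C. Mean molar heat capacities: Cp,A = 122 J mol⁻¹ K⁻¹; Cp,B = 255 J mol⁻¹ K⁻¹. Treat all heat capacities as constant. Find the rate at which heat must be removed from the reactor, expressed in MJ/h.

Extent of reaction ξ = 0.502 × 9.37 / 2 = 2.3519 mol/min
Reaction term: ξ·ΔH°_rxn = 2.3519 × -90.4 = -212.61 kJ/min
Sensible, feed 136→25 °C: -126.89 kJ/min
Outlet flows (mol/min): A 4.6663, B 2.3519
Sensible, products 25→125 °C: 116.9 kJ/min
Q = ΔH = -222.6 kJ/min = -3.7099 kW
Heat removed = 13.356 MJ/h

Q_out = 13.4 MJ/h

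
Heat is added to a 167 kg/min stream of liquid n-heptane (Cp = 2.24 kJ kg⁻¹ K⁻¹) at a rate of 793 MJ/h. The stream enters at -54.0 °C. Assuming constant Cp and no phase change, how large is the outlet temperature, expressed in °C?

Q = 793 MJ/h = 13217 kJ/min
ΔT = Q/(ṁ·Cp) = 13217/(167×2.24) = 35.331 K
T_out = -54.0 + 35.331 = -18.669 °C

T_out = -18.7 °C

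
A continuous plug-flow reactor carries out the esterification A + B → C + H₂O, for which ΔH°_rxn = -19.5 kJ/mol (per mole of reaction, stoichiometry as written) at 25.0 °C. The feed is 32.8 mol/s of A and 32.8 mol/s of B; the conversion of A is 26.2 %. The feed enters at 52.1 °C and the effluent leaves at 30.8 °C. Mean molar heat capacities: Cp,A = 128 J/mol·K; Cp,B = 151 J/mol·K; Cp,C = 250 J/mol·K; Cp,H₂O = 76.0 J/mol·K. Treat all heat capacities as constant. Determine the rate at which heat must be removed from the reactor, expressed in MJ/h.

Extent of reaction ξ = 0.262 × 32.8 = 8.5936 mol/s
Reaction term: ξ·ΔH°_rxn = 8.5936 × -19.5 = -167.58 kJ/s
Sensible, feed 52.1→25 °C: -248 kJ/s
Outlet flows (mol/s): A 24.206, B 24.206, C 8.5936, H₂O 8.5936
Sensible, products 25→30.8 °C: 55.42 kJ/s
Q = ΔH = -360.15 kJ/s = -360.15 kW
Heat removed = 1296.6 MJ/h

Q_out = 1300 MJ/h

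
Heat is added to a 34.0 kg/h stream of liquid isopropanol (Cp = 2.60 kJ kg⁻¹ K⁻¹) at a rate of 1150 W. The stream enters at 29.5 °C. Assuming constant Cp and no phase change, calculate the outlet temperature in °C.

T_out = 76.3 °C

Q = 1150 W = 4140 kJ/h
ΔT = Q/(ṁ·Cp) = 4140/(34.0×2.60) = 46.833 K
T_out = 29.5 + 46.833 = 76.333 °C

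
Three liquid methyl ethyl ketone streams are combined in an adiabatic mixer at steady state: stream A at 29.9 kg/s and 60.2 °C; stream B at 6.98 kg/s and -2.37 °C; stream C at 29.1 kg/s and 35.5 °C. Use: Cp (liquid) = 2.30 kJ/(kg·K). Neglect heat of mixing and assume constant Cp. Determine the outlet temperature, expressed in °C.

T_out = 42.7 °C

No heat crosses the boundary, so H_out = H_in.
T_out = Σ ṁᵢCp,ᵢTᵢ / Σ ṁᵢCp,ᵢ
      = 6477.9 / 151.75 = 42.687 °C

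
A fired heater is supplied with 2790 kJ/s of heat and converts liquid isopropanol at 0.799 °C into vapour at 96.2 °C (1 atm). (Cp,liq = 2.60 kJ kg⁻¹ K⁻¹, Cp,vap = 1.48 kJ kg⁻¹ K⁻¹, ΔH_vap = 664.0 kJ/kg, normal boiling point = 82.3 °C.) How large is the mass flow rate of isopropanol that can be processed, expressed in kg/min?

Δh = 2.60×(82.3−0.799) + 664.0 + 1.48×(96.2−82.3) = 896.47 kJ/kg
Q = 2790 kJ/s = 2790 kJ/s = 167400 kJ/min
ṁ = Q/Δh = 167400 / 896.47 = 186.73 kg/min

ṁ = 187 kg/min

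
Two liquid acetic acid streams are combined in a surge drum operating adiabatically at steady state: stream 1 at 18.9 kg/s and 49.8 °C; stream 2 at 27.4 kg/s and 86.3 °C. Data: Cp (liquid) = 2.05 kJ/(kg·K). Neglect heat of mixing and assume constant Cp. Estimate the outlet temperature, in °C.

T_out = 71.4 °C

Adiabatic, steady state ⇒ Σ ṁᵢCp,ᵢ(T_out − Tᵢ) = 0
T_out = Σ ṁᵢCp,ᵢTᵢ / Σ ṁᵢCp,ᵢ
      = 6777 / 94.915 = 71.4 °C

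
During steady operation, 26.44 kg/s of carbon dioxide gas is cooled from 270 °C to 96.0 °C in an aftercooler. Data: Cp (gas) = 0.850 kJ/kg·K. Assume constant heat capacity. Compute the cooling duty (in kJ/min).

Q = ṁ·Cp·ΔT = 26.44 × 0.850 × (96.0 − 270) = -3910.5 kJ/s
Cooling duty = 234630 kJ/min

Q_c = 235000 kJ/min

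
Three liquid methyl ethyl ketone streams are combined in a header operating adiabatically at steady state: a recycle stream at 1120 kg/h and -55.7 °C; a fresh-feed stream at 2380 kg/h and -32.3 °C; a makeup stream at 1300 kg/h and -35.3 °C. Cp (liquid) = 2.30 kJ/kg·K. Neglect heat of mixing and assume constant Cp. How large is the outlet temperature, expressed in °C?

T_out = -38.6 °C

Adiabatic, steady state ⇒ Σ ṁᵢCp,ᵢ(T_out − Tᵢ) = 0
Σ ṁᵢCp,ᵢTᵢ = 1120×2.30×-55.7 + 2380×2.30×-32.3 + 1300×2.30×-35.3 = -425840
Σ ṁᵢCp,ᵢ = 1120×2.30 + 2380×2.30 + 1300×2.30 = 11040
T_out = -425840 / 11040 = -38.572 °C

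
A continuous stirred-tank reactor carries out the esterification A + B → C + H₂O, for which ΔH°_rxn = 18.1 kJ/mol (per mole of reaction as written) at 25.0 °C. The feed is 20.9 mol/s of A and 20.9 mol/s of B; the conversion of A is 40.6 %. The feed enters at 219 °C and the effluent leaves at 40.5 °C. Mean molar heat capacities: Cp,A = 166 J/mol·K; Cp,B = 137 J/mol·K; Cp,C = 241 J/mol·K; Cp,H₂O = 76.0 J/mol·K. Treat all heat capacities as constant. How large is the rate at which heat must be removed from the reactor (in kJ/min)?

Q_out = 58500 kJ/min

Extent of reaction ξ = 0.406 × 20.9 = 8.4854 mol/s
Reaction term: ξ·ΔH°_rxn = 8.4854 × 18.1 = 153.59 kJ/s
Sensible, feed 219→25 °C: -1228.5 kJ/s
Outlet flows (mol/s): A 12.415, B 12.415, C 8.4854, H₂O 8.4854
Sensible, products 25→40.5 °C: 99.998 kJ/s
Q = ΔH = -974.96 kJ/s = -974.96 kW
Heat removed = 58498 kJ/min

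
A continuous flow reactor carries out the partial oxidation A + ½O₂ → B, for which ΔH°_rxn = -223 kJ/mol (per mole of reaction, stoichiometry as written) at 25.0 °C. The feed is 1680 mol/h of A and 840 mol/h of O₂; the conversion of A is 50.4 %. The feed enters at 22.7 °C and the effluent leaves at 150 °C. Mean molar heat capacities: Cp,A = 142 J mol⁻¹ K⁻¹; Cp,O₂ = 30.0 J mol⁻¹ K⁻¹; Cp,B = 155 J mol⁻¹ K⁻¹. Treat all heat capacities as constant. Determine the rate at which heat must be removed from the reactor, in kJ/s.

Q_out = 43.2 kJ/s

Extent of reaction ξ = 0.504 × 1680 = 846.72 mol/h
Reaction term: ξ·ΔH°_rxn = 846.72 × -223 = -188820 kJ/h
Sensible, feed 22.7→25 °C: 606.65 kJ/h
Outlet flows (mol/h): A 833.28, O₂ 416.64, B 846.72
Sensible, products 25→150 °C: 32758 kJ/h
Q = ΔH = -155450 kJ/h = -43.182 kW
Heat removed = 43.182 kJ/s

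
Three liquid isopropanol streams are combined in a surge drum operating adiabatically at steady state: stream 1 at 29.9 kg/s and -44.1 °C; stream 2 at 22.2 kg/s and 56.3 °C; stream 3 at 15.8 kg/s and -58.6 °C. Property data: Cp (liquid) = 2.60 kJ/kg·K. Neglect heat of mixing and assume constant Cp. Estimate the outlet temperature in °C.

T_out = -14.6 °C

Energy balance with Q = 0: Σ ṁᵢCp,ᵢ(T_out − Tᵢ) = 0
Σ ṁᵢCp,ᵢTᵢ = 29.9×2.60×-44.1 + 22.2×2.60×56.3 + 15.8×2.60×-58.6 = -2586
Σ ṁᵢCp,ᵢ = 29.9×2.60 + 22.2×2.60 + 15.8×2.60 = 176.54
T_out = -2586 / 176.54 = -14.648 °C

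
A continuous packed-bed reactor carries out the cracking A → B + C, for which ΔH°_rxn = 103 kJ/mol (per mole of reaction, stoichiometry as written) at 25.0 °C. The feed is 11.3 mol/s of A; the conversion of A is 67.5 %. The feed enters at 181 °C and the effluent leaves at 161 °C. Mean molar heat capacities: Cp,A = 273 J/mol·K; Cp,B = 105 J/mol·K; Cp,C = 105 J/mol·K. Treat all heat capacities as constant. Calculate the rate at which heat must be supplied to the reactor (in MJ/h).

Extent of reaction ξ = 0.675 × 11.3 = 7.6275 mol/s
Reaction term: ξ·ΔH°_rxn = 7.6275 × 103 = 785.63 kJ/s
Sensible, feed 181→25 °C: -481.24 kJ/s
Outlet flows (mol/s): A 3.6725, B 7.6275, C 7.6275
Sensible, products 25→161 °C: 354.19 kJ/s
Q = ΔH = 658.58 kJ/s = 658.58 kW
Heat supplied = 2370.9 MJ/h

Q_in = 2370 MJ/h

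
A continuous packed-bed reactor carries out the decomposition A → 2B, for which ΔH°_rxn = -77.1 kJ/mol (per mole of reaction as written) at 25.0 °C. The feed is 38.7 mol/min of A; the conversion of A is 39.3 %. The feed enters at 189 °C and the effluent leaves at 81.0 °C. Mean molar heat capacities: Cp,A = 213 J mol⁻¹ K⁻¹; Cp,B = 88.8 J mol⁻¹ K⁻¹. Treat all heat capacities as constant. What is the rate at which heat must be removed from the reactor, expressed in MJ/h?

Extent of reaction ξ = 0.393 × 38.7 = 15.209 mol/min
Reaction term: ξ·ΔH°_rxn = 15.209 × -77.1 = -1172.6 kJ/min
Sensible, feed 189→25 °C: -1351.9 kJ/min
Outlet flows (mol/min): A 23.491, B 30.418
Sensible, products 25→81.0 °C: 431.46 kJ/min
Q = ΔH = -2093 kJ/min = -34.884 kW
Heat removed = 125.58 MJ/h

Q_out = 126 MJ/h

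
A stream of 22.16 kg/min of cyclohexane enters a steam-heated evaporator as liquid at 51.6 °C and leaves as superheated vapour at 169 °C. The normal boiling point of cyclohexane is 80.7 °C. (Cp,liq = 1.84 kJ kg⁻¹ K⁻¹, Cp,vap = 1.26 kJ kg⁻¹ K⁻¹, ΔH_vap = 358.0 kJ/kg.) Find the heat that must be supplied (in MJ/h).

Q = 695 MJ/h

liquid 51.6→80.7 °C: 53.544 kJ/kg
vaporisation at 80.7 °C: 358 kJ/kg
vapour 80.7→169 °C: 111.26 kJ/kg
Δh = 53.544 + 358 + 111.26 = 522.8 kJ/kg
Q = ṁ·Δh = 22.16 kg/min × 522.8 kJ/kg = 11585 kJ/min
|Q| = 193.09 kW = 695.12 MJ/h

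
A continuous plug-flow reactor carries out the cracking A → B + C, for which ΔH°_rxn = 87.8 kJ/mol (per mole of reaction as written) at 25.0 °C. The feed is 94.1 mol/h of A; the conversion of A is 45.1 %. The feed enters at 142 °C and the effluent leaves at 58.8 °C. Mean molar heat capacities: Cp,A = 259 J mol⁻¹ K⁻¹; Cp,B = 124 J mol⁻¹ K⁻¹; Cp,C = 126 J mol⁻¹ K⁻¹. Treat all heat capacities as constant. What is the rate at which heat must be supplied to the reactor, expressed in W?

Extent of reaction ξ = 0.451 × 94.1 = 42.439 mol/h
Reaction term: ξ·ΔH°_rxn = 42.439 × 87.8 = 3726.2 kJ/h
Sensible, feed 142→25 °C: -2851.5 kJ/h
Outlet flows (mol/h): A 51.661, B 42.439, C 42.439
Sensible, products 25→58.8 °C: 810.86 kJ/h
Q = ΔH = 1685.5 kJ/h = 0.46819 kW
Heat supplied = 468.19 W

Q_in = 468 W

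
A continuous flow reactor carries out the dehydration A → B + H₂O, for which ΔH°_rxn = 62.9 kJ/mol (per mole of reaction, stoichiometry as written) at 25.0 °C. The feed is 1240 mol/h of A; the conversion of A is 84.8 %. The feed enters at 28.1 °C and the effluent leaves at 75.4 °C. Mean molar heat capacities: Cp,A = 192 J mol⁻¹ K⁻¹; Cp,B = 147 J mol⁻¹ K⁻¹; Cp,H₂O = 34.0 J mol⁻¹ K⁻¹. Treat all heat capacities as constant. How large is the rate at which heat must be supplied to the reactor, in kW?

Q_in = 21.3 kW

Extent of reaction ξ = 0.848 × 1240 = 1051.5 mol/h
Reaction term: ξ·ΔH°_rxn = 1051.5 × 62.9 = 66141 kJ/h
Sensible, feed 28.1→25 °C: -738.05 kJ/h
Outlet flows (mol/h): A 188.48, B 1051.5, H₂O 1051.5
Sensible, products 25→75.4 °C: 11416 kJ/h
Q = ΔH = 76819 kJ/h = 21.339 kW
Heat supplied = 21.339 kW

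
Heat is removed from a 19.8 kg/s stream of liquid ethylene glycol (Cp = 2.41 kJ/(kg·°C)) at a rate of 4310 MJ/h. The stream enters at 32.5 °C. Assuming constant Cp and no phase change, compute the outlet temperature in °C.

Q = 4310 MJ/h = 1197.2 kJ/s
ΔT = Q/(ṁ·Cp) = 1197.2/(19.8×2.41) = 25.09 K
T_out = 32.5 − 25.09 = 7.4105 °C

T_out = 7.41 °C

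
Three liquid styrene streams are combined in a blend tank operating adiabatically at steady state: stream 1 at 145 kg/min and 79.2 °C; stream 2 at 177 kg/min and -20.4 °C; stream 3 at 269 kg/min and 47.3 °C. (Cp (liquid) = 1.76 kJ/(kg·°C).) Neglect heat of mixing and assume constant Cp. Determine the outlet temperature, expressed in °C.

Adiabatic, steady state ⇒ Σ ṁᵢCp,ᵢ(T_out − Tᵢ) = 0
Σ ṁᵢCp,ᵢTᵢ = 145×1.76×79.2 + 177×1.76×-20.4 + 269×1.76×47.3 = 36251
Σ ṁᵢCp,ᵢ = 145×1.76 + 177×1.76 + 269×1.76 = 1040.2
T_out = 36251 / 1040.2 = 34.851 °C

T_out = 34.9 °C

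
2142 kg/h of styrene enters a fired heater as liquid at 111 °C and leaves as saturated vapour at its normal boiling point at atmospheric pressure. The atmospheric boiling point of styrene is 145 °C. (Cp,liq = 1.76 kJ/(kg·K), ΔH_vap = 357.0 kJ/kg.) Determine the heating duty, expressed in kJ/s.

Q = 248 kJ/s

liquid 111→145 °C: 59.84 kJ/kg
vaporisation at 145 °C: 357 kJ/kg
Δh = 59.84 + 357 = 416.84 kJ/kg
Q = ṁ·Δh = 2142 kg/h × 416.84 kJ/kg = 892870 kJ/h
|Q| = 248.02 kW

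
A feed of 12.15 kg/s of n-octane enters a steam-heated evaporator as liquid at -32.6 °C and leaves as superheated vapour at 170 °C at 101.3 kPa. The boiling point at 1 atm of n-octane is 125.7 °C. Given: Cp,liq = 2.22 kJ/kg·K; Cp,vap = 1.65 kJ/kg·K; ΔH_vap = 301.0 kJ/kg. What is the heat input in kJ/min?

Q = 529000 kJ/min

liquid -32.6→125.7 °C: 351.43 kJ/kg
vaporisation at 125.7 °C: 301 kJ/kg
vapour 125.7→170 °C: 73.095 kJ/kg
Δh = 351.43 + 301 + 73.095 = 725.52 kJ/kg
Q = ṁ·Δh = 12.15 kg/s × 725.52 kJ/kg = 8815.1 kJ/s
|Q| = 8815.1 kW = 528900 kJ/min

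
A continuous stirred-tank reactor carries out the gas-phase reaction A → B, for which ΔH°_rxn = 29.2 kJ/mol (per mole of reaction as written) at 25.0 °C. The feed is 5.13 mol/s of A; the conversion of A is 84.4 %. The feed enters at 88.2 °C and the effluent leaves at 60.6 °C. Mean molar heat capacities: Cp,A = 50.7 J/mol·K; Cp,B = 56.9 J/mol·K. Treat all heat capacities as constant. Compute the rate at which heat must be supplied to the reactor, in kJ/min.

Q_in = 7210 kJ/min

Extent of reaction ξ = 0.844 × 5.13 = 4.3297 mol/s
Reaction term: ξ·ΔH°_rxn = 4.3297 × 29.2 = 126.43 kJ/s
Sensible, feed 88.2→25 °C: -16.438 kJ/s
Outlet flows (mol/s): A 0.80028, B 4.3297
Sensible, products 25→60.6 °C: 10.215 kJ/s
Q = ΔH = 120.2 kJ/s = 120.2 kW
Heat supplied = 7212.3 kJ/min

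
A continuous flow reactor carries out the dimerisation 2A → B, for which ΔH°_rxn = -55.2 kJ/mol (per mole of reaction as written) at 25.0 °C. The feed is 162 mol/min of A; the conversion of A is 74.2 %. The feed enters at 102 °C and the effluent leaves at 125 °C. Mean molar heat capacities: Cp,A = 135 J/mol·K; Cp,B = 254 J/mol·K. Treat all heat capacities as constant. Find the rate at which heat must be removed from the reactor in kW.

Extent of reaction ξ = 0.742 × 162 / 2 = 60.102 mol/min
Reaction term: ξ·ΔH°_rxn = 60.102 × -55.2 = -3317.6 kJ/min
Sensible, feed 102→25 °C: -1684 kJ/min
Outlet flows (mol/min): A 41.796, B 60.102
Sensible, products 25→125 °C: 2090.8 kJ/min
Q = ΔH = -2910.8 kJ/min = -48.513 kW
Heat removed = 48.513 kW

Q_out = 48.5 kW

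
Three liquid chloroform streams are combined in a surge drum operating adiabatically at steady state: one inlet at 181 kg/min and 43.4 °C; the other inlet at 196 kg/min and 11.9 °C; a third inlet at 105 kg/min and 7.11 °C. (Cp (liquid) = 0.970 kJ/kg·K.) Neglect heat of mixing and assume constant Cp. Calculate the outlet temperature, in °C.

No heat crosses the boundary, so H_out = H_in.
T_out = Σ ṁᵢCp,ᵢTᵢ / Σ ṁᵢCp,ᵢ
      = 10606 / 467.54 = 22.685 °C

T_out = 22.7 °C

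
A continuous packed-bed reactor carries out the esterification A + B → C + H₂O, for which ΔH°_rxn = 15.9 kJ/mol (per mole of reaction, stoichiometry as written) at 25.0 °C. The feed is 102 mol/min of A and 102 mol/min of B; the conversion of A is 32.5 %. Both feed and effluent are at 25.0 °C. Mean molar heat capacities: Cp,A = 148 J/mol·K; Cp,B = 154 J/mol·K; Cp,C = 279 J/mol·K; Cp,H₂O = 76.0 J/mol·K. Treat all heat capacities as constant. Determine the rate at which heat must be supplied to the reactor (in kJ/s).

Extent of reaction ξ = 0.325 × 102 = 33.15 mol/min
Reaction term: ξ·ΔH°_rxn = 33.15 × 15.9 = 527.09 kJ/min
Q = ΔH = 527.09 kJ/min = 8.7848 kW
Heat supplied = 8.7848 kJ/s

Q_in = 8.78 kJ/s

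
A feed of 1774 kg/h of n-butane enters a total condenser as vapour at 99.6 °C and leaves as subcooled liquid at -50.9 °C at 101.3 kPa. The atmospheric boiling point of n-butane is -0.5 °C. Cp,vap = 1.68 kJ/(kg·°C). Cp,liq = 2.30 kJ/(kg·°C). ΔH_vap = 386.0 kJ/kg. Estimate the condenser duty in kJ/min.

Q_c = 19800 kJ/min

vapour 99.6→-0.5 °C: -168.17 kJ/kg
condensation at -0.5 °C: -386 kJ/kg
liquid -0.5→-50.9 °C: -115.92 kJ/kg
Δh = -168.17 + -386 + -115.92 = -670.09 kJ/kg
Q = ṁ·Δh = 1774 kg/h × -670.09 kJ/kg = -1.1887e+06 kJ/h
|Q| = 330.2 kW = 19812 kJ/min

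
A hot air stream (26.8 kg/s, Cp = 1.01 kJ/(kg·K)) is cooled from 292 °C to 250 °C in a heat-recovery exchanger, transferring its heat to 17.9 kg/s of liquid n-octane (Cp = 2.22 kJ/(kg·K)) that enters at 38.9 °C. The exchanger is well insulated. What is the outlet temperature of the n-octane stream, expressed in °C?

T_c,out = 67.5 °C

Heat released by hot stream: Q = 26.8 × 1.01 × (292 − 250) = 1136.9 kJ/s
Energy balance on cold side (adiabatic exchanger): Q = ṁ_c·Cp_c·(T_c,out − T_c,in)
T_c,out = 38.9 + 1136.9/(17.9 × 2.22) = 67.509 °C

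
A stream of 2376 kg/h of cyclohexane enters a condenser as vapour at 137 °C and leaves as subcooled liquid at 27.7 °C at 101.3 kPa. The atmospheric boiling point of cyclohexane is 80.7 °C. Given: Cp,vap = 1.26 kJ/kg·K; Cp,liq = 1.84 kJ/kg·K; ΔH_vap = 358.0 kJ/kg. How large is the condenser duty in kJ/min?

Q_c = 20800 kJ/min

vapour 137→80.7 °C: -70.938 kJ/kg
condensation at 80.7 °C: -358 kJ/kg
liquid 80.7→27.7 °C: -97.52 kJ/kg
Δh = -70.938 + -358 + -97.52 = -526.46 kJ/kg
Q = ṁ·Δh = 2376 kg/h × -526.46 kJ/kg = -1.2509e+06 kJ/h
|Q| = 347.46 kW = 20848 kJ/min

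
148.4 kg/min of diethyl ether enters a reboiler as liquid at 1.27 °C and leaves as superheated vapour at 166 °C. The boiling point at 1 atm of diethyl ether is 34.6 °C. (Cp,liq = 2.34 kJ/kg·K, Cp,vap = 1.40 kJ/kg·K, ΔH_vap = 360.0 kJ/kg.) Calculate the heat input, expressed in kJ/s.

Q = 1540 kJ/s

liquid 1.27→34.6 °C: 77.992 kJ/kg
vaporisation at 34.6 °C: 360 kJ/kg
vapour 34.6→166 °C: 183.96 kJ/kg
Δh = 77.992 + 360 + 183.96 = 621.95 kJ/kg
Q = ṁ·Δh = 148.4 kg/min × 621.95 kJ/kg = 92298 kJ/min
|Q| = 1538.3 kW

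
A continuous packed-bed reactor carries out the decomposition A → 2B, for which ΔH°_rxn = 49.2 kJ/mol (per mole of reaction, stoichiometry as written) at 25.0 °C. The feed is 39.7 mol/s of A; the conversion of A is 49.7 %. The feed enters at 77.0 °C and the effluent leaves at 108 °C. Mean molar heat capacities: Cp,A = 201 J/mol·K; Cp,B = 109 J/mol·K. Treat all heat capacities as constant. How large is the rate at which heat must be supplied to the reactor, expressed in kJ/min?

Q_in = 74800 kJ/min

Extent of reaction ξ = 0.497 × 39.7 = 19.731 mol/s
Reaction term: ξ·ΔH°_rxn = 19.731 × 49.2 = 970.76 kJ/s
Sensible, feed 77.0→25 °C: -414.94 kJ/s
Outlet flows (mol/s): A 19.969, B 39.462
Sensible, products 25→108 °C: 690.16 kJ/s
Q = ΔH = 1246 kJ/s = 1246 kW
Heat supplied = 74758 kJ/min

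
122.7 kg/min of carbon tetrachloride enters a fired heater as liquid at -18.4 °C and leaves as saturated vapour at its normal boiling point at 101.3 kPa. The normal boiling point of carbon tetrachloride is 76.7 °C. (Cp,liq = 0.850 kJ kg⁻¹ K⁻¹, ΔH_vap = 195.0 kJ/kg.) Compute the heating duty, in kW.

liquid -18.4→76.7 °C: 80.835 kJ/kg
vaporisation at 76.7 °C: 195 kJ/kg
Δh = 80.835 + 195 = 275.83 kJ/kg
Q = ṁ·Δh = 122.7 kg/min × 275.83 kJ/kg = 33845 kJ/min
|Q| = 564.08 kW

Q = 564 kW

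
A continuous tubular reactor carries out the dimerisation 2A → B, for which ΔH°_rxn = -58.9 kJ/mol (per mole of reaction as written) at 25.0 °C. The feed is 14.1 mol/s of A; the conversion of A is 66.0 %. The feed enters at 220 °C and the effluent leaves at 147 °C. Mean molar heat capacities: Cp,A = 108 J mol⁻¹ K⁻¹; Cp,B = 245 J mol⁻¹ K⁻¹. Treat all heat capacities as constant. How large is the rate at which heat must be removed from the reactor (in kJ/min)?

Extent of reaction ξ = 0.660 × 14.1 / 2 = 4.653 mol/s
Reaction term: ξ·ΔH°_rxn = 4.653 × -58.9 = -274.06 kJ/s
Sensible, feed 220→25 °C: -296.95 kJ/s
Outlet flows (mol/s): A 4.794, B 4.653
Sensible, products 25→147 °C: 202.24 kJ/s
Q = ΔH = -368.76 kJ/s = -368.76 kW
Heat removed = 22126 kJ/min

Q_out = 22100 kJ/min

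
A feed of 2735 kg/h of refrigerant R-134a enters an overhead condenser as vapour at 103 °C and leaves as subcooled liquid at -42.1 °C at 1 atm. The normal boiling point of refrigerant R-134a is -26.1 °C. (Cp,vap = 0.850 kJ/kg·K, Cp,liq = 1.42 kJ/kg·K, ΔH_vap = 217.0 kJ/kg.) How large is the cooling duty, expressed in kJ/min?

Q_c = 15900 kJ/min

vapour 103→-26.1 °C: -109.73 kJ/kg
condensation at -26.1 °C: -217 kJ/kg
liquid -26.1→-42.1 °C: -22.72 kJ/kg
Δh = -109.73 + -217 + -22.72 = -349.45 kJ/kg
Q = ṁ·Δh = 2735 kg/h × -349.45 kJ/kg = -955760 kJ/h
|Q| = 265.49 kW = 15929 kJ/min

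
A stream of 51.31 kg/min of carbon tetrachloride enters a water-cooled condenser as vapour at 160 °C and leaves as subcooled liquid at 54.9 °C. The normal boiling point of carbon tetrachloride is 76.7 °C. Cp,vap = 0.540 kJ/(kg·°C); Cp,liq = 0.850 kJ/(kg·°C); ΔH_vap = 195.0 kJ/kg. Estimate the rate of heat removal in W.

vapour 160→76.7 °C: -44.982 kJ/kg
condensation at 76.7 °C: -195 kJ/kg
liquid 76.7→54.9 °C: -18.53 kJ/kg
Δh = -44.982 + -195 + -18.53 = -258.51 kJ/kg
Q = ṁ·Δh = 51.31 kg/min × -258.51 kJ/kg = -13264 kJ/min
|Q| = 221.07 kW = 221070 W

Q_c = 221000 W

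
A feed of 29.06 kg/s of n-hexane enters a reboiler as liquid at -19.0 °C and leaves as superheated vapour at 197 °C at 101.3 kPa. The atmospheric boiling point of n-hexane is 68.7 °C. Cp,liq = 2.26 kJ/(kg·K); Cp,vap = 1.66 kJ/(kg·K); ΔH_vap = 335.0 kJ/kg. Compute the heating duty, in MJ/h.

Q = 78100 MJ/h

liquid -19.0→68.7 °C: 198.2 kJ/kg
vaporisation at 68.7 °C: 335 kJ/kg
vapour 68.7→197 °C: 212.98 kJ/kg
Δh = 198.2 + 335 + 212.98 = 746.18 kJ/kg
Q = ṁ·Δh = 29.06 kg/s × 746.18 kJ/kg = 21684 kJ/s
|Q| = 21684 kW = 78062 MJ/h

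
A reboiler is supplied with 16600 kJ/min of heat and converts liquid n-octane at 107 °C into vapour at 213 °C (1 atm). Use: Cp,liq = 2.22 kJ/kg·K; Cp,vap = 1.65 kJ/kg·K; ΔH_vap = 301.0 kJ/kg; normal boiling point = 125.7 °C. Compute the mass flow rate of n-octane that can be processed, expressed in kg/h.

Δh = 2.22×(125.7−107) + 301.0 + 1.65×(213−125.7) = 486.56 kJ/kg
Q = 16600 kJ/min = 276.67 kJ/s = 996000 kJ/h
ṁ = Q/Δh = 996000 / 486.56 = 2047 kg/h

ṁ = 2050 kg/h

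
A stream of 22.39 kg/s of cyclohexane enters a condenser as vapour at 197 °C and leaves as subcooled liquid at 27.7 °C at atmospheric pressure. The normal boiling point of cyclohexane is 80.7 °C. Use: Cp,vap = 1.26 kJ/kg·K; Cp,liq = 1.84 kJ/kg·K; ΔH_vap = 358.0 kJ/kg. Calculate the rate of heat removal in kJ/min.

Q_c = 809000 kJ/min

vapour 197→80.7 °C: -146.54 kJ/kg
condensation at 80.7 °C: -358 kJ/kg
liquid 80.7→27.7 °C: -97.52 kJ/kg
Δh = -146.54 + -358 + -97.52 = -602.06 kJ/kg
Q = ṁ·Δh = 22.39 kg/s × -602.06 kJ/kg = -13480 kJ/s
|Q| = 13480 kW = 808800 kJ/min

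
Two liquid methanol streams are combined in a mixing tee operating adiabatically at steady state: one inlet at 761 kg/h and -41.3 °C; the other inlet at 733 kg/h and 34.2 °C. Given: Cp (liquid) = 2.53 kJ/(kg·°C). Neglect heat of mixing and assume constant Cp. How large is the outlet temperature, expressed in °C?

Energy balance with Q = 0: Σ ṁᵢCp,ᵢ(T_out − Tᵢ) = 0
Σ ṁᵢCp,ᵢTᵢ = 761×2.53×-41.3 + 733×2.53×34.2 = -16093
Σ ṁᵢCp,ᵢ = 761×2.53 + 733×2.53 = 3779.8
T_out = -16093 / 3779.8 = -4.2575 °C

T_out = -4.26 °C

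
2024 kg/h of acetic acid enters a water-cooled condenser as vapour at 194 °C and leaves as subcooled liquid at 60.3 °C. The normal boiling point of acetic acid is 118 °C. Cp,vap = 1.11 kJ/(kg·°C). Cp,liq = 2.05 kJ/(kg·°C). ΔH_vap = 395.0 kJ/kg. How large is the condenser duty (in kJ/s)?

Q_c = 336 kJ/s

vapour 194→118 °C: -84.36 kJ/kg
condensation at 118 °C: -395 kJ/kg
liquid 118→60.3 °C: -118.28 kJ/kg
Δh = -84.36 + -395 + -118.28 = -597.64 kJ/kg
Q = ṁ·Δh = 2024 kg/h × -597.64 kJ/kg = -1.2096e+06 kJ/h
|Q| = 336.01 kW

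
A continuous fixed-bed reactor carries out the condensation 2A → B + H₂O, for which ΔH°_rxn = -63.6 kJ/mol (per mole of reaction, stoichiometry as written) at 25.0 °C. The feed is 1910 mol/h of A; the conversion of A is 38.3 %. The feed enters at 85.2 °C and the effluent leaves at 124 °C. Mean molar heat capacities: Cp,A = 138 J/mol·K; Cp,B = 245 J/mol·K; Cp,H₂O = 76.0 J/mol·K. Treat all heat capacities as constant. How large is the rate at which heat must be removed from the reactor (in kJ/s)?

Q_out = 3.17 kJ/s

Extent of reaction ξ = 0.383 × 1910 / 2 = 365.76 mol/h
Reaction term: ξ·ΔH°_rxn = 365.76 × -63.6 = -23263 kJ/h
Sensible, feed 85.2→25 °C: -15868 kJ/h
Outlet flows (mol/h): A 1178.5, B 365.76, H₂O 365.76
Sensible, products 25→124 °C: 27724 kJ/h
Q = ΔH = -11406 kJ/h = -3.1684 kW
Heat removed = 3.1684 kJ/s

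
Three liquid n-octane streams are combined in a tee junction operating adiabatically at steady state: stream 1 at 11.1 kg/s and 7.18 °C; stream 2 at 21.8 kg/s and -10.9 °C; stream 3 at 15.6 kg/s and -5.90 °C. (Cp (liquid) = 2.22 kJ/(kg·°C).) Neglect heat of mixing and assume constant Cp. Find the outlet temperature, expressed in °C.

T_out = -5.15 °C

Adiabatic, steady state ⇒ Σ ṁᵢCp,ᵢ(T_out − Tᵢ) = 0
Σ ṁᵢCp,ᵢTᵢ = 11.1×2.22×7.18 + 21.8×2.22×-10.9 + 15.6×2.22×-5.90 = -554.92
Σ ṁᵢCp,ᵢ = 11.1×2.22 + 21.8×2.22 + 15.6×2.22 = 107.67
T_out = -554.92 / 107.67 = -5.1539 °C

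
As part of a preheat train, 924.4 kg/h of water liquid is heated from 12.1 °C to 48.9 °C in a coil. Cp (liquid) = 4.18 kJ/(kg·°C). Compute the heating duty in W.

Q = ṁ·Cp·ΔT = 924.4 × 4.18 × (48.9 − 12.1) = 142190 kJ/h
Converting: 142190 / 3600 s = 39.499 kW
Heating duty = 39499 W

Q = 39500 W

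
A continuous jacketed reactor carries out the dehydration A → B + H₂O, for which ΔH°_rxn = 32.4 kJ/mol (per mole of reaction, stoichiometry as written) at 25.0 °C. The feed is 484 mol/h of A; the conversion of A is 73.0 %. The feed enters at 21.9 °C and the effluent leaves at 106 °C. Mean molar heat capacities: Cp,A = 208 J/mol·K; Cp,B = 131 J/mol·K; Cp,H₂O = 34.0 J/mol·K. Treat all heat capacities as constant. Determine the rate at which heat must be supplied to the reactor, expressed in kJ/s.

Q_in = 5.19 kJ/s

Extent of reaction ξ = 0.730 × 484 = 353.32 mol/h
Reaction term: ξ·ΔH°_rxn = 353.32 × 32.4 = 11448 kJ/h
Sensible, feed 21.9→25 °C: 312.08 kJ/h
Outlet flows (mol/h): A 130.68, B 353.32, H₂O 353.32
Sensible, products 25→106 °C: 6923.8 kJ/h
Q = ΔH = 18683 kJ/h = 5.1899 kW
Heat supplied = 5.1899 kJ/s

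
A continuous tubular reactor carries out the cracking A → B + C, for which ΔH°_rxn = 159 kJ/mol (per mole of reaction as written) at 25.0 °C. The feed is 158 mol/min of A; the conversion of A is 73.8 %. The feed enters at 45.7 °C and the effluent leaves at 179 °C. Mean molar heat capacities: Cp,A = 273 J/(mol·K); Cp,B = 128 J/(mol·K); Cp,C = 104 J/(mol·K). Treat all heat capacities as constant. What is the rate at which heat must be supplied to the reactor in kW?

Q_in = 393 kW

Extent of reaction ξ = 0.738 × 158 = 116.6 mol/min
Reaction term: ξ·ΔH°_rxn = 116.6 × 159 = 18540 kJ/min
Sensible, feed 45.7→25 °C: -892.87 kJ/min
Outlet flows (mol/min): A 41.396, B 116.6, C 116.6
Sensible, products 25→179 °C: 5906.4 kJ/min
Q = ΔH = 23554 kJ/min = 392.56 kW
Heat supplied = 392.56 kW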